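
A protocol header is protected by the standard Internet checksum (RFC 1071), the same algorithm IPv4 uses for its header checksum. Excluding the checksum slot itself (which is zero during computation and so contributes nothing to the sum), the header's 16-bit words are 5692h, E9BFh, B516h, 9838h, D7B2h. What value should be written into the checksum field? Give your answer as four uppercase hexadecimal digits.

One's-complement addition (fold any carry out of bit 15 back into bit 0):
  0x5692 + 0xE9BF = 0x14051 → wrap carry → 0x4052
  0x4052 + 0xB516 = 0x0F568
  0xF568 + 0x9838 = 0x18DA0 → wrap carry → 0x8DA1
  0x8DA1 + 0xD7B2 = 0x16553 → wrap carry → 0x6554
One's-complement sum = 0x6554.
Checksum = ~0x6554 & 0xFFFF = 0x9AAB.

9AAB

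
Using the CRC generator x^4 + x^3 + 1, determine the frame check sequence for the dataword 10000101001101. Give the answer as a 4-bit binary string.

1100

Append 4 zeros: 100001010011010000. Divide by 11001 (XOR where the leading bit is 1):
  pos 0: 10000 XOR 11001 = 01001
  pos 1: 10011 XOR 11001 = 01010
  pos 2: 10100 XOR 11001 = 01101
  pos 3: 11011 XOR 11001 = 00010
  pos 6: 10001 XOR 11001 = 01000
  pos 7: 10001 XOR 11001 = 01000
  pos 8: 10000 XOR 11001 = 01001
  pos 9: 10011 XOR 11001 = 01010
  pos 10: 10100 XOR 11001 = 01101
  pos 11: 11010 XOR 11001 = 00011
Remainder (last 4 bits) = 1100. This is the CRC / FCS.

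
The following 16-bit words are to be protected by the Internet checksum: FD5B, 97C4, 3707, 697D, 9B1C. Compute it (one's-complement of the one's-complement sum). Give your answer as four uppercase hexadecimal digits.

2F3E

One's-complement addition (fold any carry out of bit 15 back into bit 0):
  0xFD5B + 0x97C4 = 0x1951F → wrap carry → 0x9520
  0x9520 + 0x3707 = 0x0CC27
  0xCC27 + 0x697D = 0x135A4 → wrap carry → 0x35A5
  0x35A5 + 0x9B1C = 0x0D0C1
One's-complement sum = 0xD0C1.
Checksum = ~0xD0C1 & 0xFFFF = 0x2F3E.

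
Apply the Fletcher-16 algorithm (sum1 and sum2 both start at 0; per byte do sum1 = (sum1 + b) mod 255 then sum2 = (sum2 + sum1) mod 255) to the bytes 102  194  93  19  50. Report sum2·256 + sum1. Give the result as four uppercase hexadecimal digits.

Running sums (mod 255):
  after byte 0 (102): sum1=102, sum2=102
  after byte 1 (194): sum1=41, sum2=143
  after byte 2 (93): sum1=134, sum2=22
  after byte 3 (19): sum1=153, sum2=175
  after byte 4 (50): sum1=203, sum2=123
Checksum = sum2·256 + sum1 = 123·256 + 203 = 31691 = 0x7BCB.

7BCB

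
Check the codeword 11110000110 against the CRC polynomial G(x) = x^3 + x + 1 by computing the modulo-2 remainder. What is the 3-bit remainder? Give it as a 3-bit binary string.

Modulo-2 division of 11110000110 by 1011:
  pos 0: 1111 XOR 1011 = 0100
  pos 1: 1000 XOR 1011 = 0011
  pos 3: 1100 XOR 1011 = 0111
  pos 4: 1110 XOR 1011 = 0101
  pos 5: 1011 XOR 1011 = 0000
Remainder = 010 (nonzero — an error is detected).

010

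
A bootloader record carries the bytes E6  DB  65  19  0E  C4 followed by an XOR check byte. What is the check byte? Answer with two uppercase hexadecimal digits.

XOR the bytes together:
  start with 0xE6
  0xE6 ⊕ 0xDB = 0x3D
  0x3D ⊕ 0x65 = 0x58
  0x58 ⊕ 0x19 = 0x41
  0x41 ⊕ 0x0E = 0x4F
  0x4F ⊕ 0xC4 = 0x8B

8B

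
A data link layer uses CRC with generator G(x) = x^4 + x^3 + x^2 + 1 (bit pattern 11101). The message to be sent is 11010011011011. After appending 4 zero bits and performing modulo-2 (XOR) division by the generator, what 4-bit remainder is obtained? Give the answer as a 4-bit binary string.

Append 4 zeros: 110100110110110000. Divide by 11101 (XOR where the leading bit is 1):
  pos 0: 11010 XOR 11101 = 00111
  pos 2: 11101 XOR 11101 = 00000
  pos 7: 10110 XOR 11101 = 01011
  pos 8: 10111 XOR 11101 = 01010
  pos 9: 10101 XOR 11101 = 01000
  pos 10: 10000 XOR 11101 = 01101
  pos 11: 11010 XOR 11101 = 00111
  pos 13: 11100 XOR 11101 = 00001
Remainder (last 4 bits) = 0001. This is the CRC / FCS.

0001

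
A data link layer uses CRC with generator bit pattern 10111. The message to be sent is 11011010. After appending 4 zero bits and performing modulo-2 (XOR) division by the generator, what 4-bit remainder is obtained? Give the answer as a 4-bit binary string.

Append 4 zeros: 110110100000. Divide by 10111 (XOR where the leading bit is 1):
  pos 0: 11011 XOR 10111 = 01100
  pos 1: 11000 XOR 10111 = 01111
  pos 2: 11111 XOR 10111 = 01000
  pos 3: 10000 XOR 10111 = 00111
  pos 5: 11100 XOR 10111 = 01011
  pos 6: 10110 XOR 10111 = 00001
Remainder (last 4 bits) = 0010. This is the CRC / FCS.

0010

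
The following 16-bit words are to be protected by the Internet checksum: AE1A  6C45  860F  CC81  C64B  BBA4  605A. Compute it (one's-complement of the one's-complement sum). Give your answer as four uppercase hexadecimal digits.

B0C3

One's-complement addition (fold any carry out of bit 15 back into bit 0):
  0xAE1A + 0x6C45 = 0x11A5F → wrap carry → 0x1A60
  0x1A60 + 0x860F = 0x0A06F
  0xA06F + 0xCC81 = 0x16CF0 → wrap carry → 0x6CF1
  0x6CF1 + 0xC64B = 0x1333C → wrap carry → 0x333D
  0x333D + 0xBBA4 = 0x0EEE1
  0xEEE1 + 0x605A = 0x14F3B → wrap carry → 0x4F3C
One's-complement sum = 0x4F3C.
Checksum = ~0x4F3C & 0xFFFF = 0xB0C3.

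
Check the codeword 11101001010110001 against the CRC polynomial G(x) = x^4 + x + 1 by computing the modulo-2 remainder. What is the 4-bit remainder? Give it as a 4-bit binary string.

0000

Modulo-2 division of 11101001010110001 by 10011:
  pos 0: 11101 XOR 10011 = 01110
  pos 1: 11100 XOR 10011 = 01111
  pos 2: 11110 XOR 10011 = 01101
  pos 3: 11011 XOR 10011 = 01000
  pos 4: 10000 XOR 10011 = 00011
  pos 7: 11101 XOR 10011 = 01110
  pos 8: 11101 XOR 10011 = 01110
  pos 9: 11100 XOR 10011 = 01111
  pos 10: 11110 XOR 10011 = 01101
  pos 11: 11010 XOR 10011 = 01001
  pos 12: 10011 XOR 10011 = 00000
Remainder = 0000 (zero — the frame passes the CRC check).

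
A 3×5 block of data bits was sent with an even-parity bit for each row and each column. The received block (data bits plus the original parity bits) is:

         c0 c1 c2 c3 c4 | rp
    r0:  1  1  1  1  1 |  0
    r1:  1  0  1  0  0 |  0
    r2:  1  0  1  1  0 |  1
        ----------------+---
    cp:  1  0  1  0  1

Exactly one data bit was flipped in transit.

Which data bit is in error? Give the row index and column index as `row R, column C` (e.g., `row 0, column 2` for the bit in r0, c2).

Recompute each row's even parity and compare to rp:
  r0: data parity 1, sent rp 0 → mismatch
  r1: data parity 0, sent rp 0 → ok
  r2: data parity 1, sent rp 1 → ok
Recompute each column's even parity and compare to cp:
  c0: data parity 1, sent cp 1 → ok
  c1: data parity 1, sent cp 0 → mismatch
  c2: data parity 1, sent cp 1 → ok
  c3: data parity 0, sent cp 0 → ok
  c4: data parity 1, sent cp 1 → ok
Exactly one row (r0) and one column (c1) fail → the flipped bit is at their intersection.

row 0, column 1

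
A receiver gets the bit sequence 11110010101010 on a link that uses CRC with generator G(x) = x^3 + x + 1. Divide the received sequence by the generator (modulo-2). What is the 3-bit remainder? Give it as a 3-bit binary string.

Modulo-2 division of 11110010101010 by 1011:
  pos 0: 1111 XOR 1011 = 0100
  pos 1: 1000 XOR 1011 = 0011
  pos 3: 1101 XOR 1011 = 0110
  pos 4: 1100 XOR 1011 = 0111
  pos 5: 1111 XOR 1011 = 0100
  pos 6: 1000 XOR 1011 = 0011
  pos 8: 1110 XOR 1011 = 0101
  pos 9: 1011 XOR 1011 = 0000
Remainder = 000 (zero — the frame passes the CRC check).

000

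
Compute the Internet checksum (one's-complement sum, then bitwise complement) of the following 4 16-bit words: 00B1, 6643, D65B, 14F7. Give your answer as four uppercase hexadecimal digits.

One's-complement addition (fold any carry out of bit 15 back into bit 0):
  0x00B1 + 0x6643 = 0x066F4
  0x66F4 + 0xD65B = 0x13D4F → wrap carry → 0x3D50
  0x3D50 + 0x14F7 = 0x05247
One's-complement sum = 0x5247.
Checksum = ~0x5247 & 0xFFFF = 0xADB8.

ADB8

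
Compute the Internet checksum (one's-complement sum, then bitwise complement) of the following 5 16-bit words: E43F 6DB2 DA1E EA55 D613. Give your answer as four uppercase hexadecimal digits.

One's-complement addition (fold any carry out of bit 15 back into bit 0):
  0xE43F + 0x6DB2 = 0x151F1 → wrap carry → 0x51F2
  0x51F2 + 0xDA1E = 0x12C10 → wrap carry → 0x2C11
  0x2C11 + 0xEA55 = 0x11666 → wrap carry → 0x1667
  0x1667 + 0xD613 = 0x0EC7A
One's-complement sum = 0xEC7A.
Checksum = ~0xEC7A & 0xFFFF = 0x1385.

1385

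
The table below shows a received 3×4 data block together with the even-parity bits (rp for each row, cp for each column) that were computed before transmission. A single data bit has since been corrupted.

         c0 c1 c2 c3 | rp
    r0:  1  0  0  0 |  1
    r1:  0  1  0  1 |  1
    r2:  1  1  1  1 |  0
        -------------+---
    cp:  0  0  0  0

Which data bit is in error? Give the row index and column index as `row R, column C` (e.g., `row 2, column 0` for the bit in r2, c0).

Recompute each row's even parity and compare to rp:
  r0: data parity 1, sent rp 1 → ok
  r1: data parity 0, sent rp 1 → mismatch
  r2: data parity 0, sent rp 0 → ok
Recompute each column's even parity and compare to cp:
  c0: data parity 0, sent cp 0 → ok
  c1: data parity 0, sent cp 0 → ok
  c2: data parity 1, sent cp 0 → mismatch
  c3: data parity 0, sent cp 0 → ok
Exactly one row (r1) and one column (c2) fail → the flipped bit is at their intersection.

row 1, column 2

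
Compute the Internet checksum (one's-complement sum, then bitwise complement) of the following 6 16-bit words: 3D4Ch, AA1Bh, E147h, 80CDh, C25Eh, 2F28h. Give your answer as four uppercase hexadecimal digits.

One's-complement addition (fold any carry out of bit 15 back into bit 0):
  0x3D4C + 0xAA1B = 0x0E767
  0xE767 + 0xE147 = 0x1C8AE → wrap carry → 0xC8AF
  0xC8AF + 0x80CD = 0x1497C → wrap carry → 0x497D
  0x497D + 0xC25E = 0x10BDB → wrap carry → 0x0BDC
  0x0BDC + 0x2F28 = 0x03B04
One's-complement sum = 0x3B04.
Checksum = ~0x3B04 & 0xFFFF = 0xC4FB.

C4FB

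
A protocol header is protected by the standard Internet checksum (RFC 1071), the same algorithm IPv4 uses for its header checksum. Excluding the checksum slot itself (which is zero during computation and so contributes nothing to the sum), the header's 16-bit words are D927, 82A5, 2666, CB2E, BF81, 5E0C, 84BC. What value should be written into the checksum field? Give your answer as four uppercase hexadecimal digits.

1053

One's-complement addition (fold any carry out of bit 15 back into bit 0):
  0xD927 + 0x82A5 = 0x15BCC → wrap carry → 0x5BCD
  0x5BCD + 0x2666 = 0x08233
  0x8233 + 0xCB2E = 0x14D61 → wrap carry → 0x4D62
  0x4D62 + 0xBF81 = 0x10CE3 → wrap carry → 0x0CE4
  0x0CE4 + 0x5E0C = 0x06AF0
  0x6AF0 + 0x84BC = 0x0EFAC
One's-complement sum = 0xEFAC.
Checksum = ~0xEFAC & 0xFFFF = 0x1053.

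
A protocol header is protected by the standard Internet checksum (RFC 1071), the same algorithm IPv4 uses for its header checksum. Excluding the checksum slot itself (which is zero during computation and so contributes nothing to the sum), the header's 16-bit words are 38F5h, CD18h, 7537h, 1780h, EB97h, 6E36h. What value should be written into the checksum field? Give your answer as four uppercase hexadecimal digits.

One's-complement addition (fold any carry out of bit 15 back into bit 0):
  0x38F5 + 0xCD18 = 0x1060D → wrap carry → 0x060E
  0x060E + 0x7537 = 0x07B45
  0x7B45 + 0x1780 = 0x092C5
  0x92C5 + 0xEB97 = 0x17E5C → wrap carry → 0x7E5D
  0x7E5D + 0x6E36 = 0x0EC93
One's-complement sum = 0xEC93.
Checksum = ~0xEC93 & 0xFFFF = 0x136C.

136C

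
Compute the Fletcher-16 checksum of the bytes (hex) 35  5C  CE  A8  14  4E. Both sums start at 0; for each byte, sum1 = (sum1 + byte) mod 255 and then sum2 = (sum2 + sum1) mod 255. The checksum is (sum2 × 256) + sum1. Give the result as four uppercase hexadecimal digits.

B86B

Running sums (mod 255):
  after byte 0 (35): sum1=53, sum2=53
  after byte 1 (5C): sum1=145, sum2=198
  after byte 2 (CE): sum1=96, sum2=39
  after byte 3 (A8): sum1=9, sum2=48
  after byte 4 (14): sum1=29, sum2=77
  after byte 5 (4E): sum1=107, sum2=184
Checksum = sum2·256 + sum1 = 184·256 + 107 = 47211 = 0xB86B.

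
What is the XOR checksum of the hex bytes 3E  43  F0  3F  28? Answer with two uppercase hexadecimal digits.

9A

XOR the bytes together:
  start with 0x3E
  0x3E ⊕ 0x43 = 0x7D
  0x7D ⊕ 0xF0 = 0x8D
  0x8D ⊕ 0x3F = 0xB2
  0xB2 ⊕ 0x28 = 0x9A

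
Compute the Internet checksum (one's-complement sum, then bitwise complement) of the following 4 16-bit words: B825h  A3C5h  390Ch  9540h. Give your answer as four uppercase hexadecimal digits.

One's-complement addition (fold any carry out of bit 15 back into bit 0):
  0xB825 + 0xA3C5 = 0x15BEA → wrap carry → 0x5BEB
  0x5BEB + 0x390C = 0x094F7
  0x94F7 + 0x9540 = 0x12A37 → wrap carry → 0x2A38
One's-complement sum = 0x2A38.
Checksum = ~0x2A38 & 0xFFFF = 0xD5C7.

D5C7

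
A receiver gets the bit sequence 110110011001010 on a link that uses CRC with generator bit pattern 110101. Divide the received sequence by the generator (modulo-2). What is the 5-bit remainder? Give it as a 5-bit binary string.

00000

Modulo-2 division of 110110011001010 by 110101:
  pos 0: 110110 XOR 110101 = 000011
  pos 4: 110110 XOR 110101 = 000011
  pos 8: 110101 XOR 110101 = 000000
Remainder = 00000 (zero — the frame passes the CRC check).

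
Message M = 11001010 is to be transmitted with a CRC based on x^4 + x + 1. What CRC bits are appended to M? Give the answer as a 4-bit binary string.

0100

Append 4 zeros: 110010100000. Divide by 10011 (XOR where the leading bit is 1):
  pos 0: 11001 XOR 10011 = 01010
  pos 1: 10100 XOR 10011 = 00111
  pos 3: 11110 XOR 10011 = 01101
  pos 4: 11010 XOR 10011 = 01001
  pos 5: 10010 XOR 10011 = 00001
Remainder (last 4 bits) = 0100. This is the CRC / FCS.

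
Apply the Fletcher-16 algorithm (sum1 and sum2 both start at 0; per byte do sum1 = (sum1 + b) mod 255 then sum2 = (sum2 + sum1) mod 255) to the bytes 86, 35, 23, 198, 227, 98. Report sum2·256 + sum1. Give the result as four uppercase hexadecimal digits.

909D

Running sums (mod 255):
  after byte 0 (86): sum1=86, sum2=86
  after byte 1 (35): sum1=121, sum2=207
  after byte 2 (23): sum1=144, sum2=96
  after byte 3 (198): sum1=87, sum2=183
  after byte 4 (227): sum1=59, sum2=242
  after byte 5 (98): sum1=157, sum2=144
Checksum = sum2·256 + sum1 = 144·256 + 157 = 37021 = 0x909D.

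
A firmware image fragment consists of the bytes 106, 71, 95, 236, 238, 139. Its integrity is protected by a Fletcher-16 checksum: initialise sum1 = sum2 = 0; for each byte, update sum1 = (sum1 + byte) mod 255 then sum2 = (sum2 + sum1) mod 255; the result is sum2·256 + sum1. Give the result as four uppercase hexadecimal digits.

9078

Running sums (mod 255):
  after byte 0 (106): sum1=106, sum2=106
  after byte 1 (71): sum1=177, sum2=28
  after byte 2 (95): sum1=17, sum2=45
  after byte 3 (236): sum1=253, sum2=43
  after byte 4 (238): sum1=236, sum2=24
  after byte 5 (139): sum1=120, sum2=144
Checksum = sum2·256 + sum1 = 144·256 + 120 = 36984 = 0x9078.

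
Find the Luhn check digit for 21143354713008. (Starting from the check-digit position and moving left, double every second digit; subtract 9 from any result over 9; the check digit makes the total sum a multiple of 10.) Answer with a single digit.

Partial digits right→left: 8 0 0 3 1 7 4 5 3 3 4 1 1 2
Double every second digit counting from the check-digit position (so the 1st, 3rd, 5th, ... of the partial from the right).
  doubled (with −9 where >9): 7 0 2 8 6 8 2 → sum 33
  kept as-is: 0 3 7 5 3 1 2 → sum 21
Total = 33 + 21 = 54.
Check digit = (10 − (54 mod 10)) mod 10 = 6.

6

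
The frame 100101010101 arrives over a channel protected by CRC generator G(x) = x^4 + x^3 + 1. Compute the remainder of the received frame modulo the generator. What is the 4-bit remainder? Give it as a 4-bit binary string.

0000

Modulo-2 division of 100101010101 by 11001:
  pos 0: 10010 XOR 11001 = 01011
  pos 1: 10111 XOR 11001 = 01110
  pos 2: 11100 XOR 11001 = 00101
  pos 4: 10110 XOR 11001 = 01111
  pos 5: 11111 XOR 11001 = 00110
  pos 7: 11001 XOR 11001 = 00000
Remainder = 0000 (zero — the frame passes the CRC check).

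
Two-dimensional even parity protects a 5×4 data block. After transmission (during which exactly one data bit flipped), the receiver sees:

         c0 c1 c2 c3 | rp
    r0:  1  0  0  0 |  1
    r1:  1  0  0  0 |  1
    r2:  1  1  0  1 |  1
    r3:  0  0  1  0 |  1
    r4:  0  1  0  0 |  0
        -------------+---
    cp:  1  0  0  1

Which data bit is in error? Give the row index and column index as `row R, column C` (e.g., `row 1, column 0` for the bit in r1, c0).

Recompute each row's even parity and compare to rp:
  r0: data parity 1, sent rp 1 → ok
  r1: data parity 1, sent rp 1 → ok
  r2: data parity 1, sent rp 1 → ok
  r3: data parity 1, sent rp 1 → ok
  r4: data parity 1, sent rp 0 → mismatch
Recompute each column's even parity and compare to cp:
  c0: data parity 1, sent cp 1 → ok
  c1: data parity 0, sent cp 0 → ok
  c2: data parity 1, sent cp 0 → mismatch
  c3: data parity 1, sent cp 1 → ok
Exactly one row (r4) and one column (c2) fail → the flipped bit is at their intersection.

row 4, column 2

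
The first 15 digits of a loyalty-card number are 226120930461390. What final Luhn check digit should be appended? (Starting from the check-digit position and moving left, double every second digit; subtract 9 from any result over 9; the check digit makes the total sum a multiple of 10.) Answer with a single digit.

1

Partial digits right→left: 0 9 3 1 6 4 0 3 9 0 2 1 6 2 2
Double every second digit counting from the check-digit position (so the 1st, 3rd, 5th, ... of the partial from the right).
  doubled (with −9 where >9): 0 6 3 0 9 4 3 4 → sum 29
  kept as-is: 9 1 4 3 0 1 2 → sum 20
Total = 29 + 20 = 49.
Check digit = (10 − (49 mod 10)) mod 10 = 1.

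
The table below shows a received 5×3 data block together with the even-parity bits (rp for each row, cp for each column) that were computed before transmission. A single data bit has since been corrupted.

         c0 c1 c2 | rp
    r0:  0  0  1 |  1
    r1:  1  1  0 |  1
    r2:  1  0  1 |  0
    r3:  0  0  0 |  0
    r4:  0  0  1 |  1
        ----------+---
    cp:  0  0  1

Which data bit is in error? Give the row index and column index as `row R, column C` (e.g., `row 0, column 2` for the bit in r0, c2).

Recompute each row's even parity and compare to rp:
  r0: data parity 1, sent rp 1 → ok
  r1: data parity 0, sent rp 1 → mismatch
  r2: data parity 0, sent rp 0 → ok
  r3: data parity 0, sent rp 0 → ok
  r4: data parity 1, sent rp 1 → ok
Recompute each column's even parity and compare to cp:
  c0: data parity 0, sent cp 0 → ok
  c1: data parity 1, sent cp 0 → mismatch
  c2: data parity 1, sent cp 1 → ok
Exactly one row (r1) and one column (c1) fail → the flipped bit is at their intersection.

row 1, column 1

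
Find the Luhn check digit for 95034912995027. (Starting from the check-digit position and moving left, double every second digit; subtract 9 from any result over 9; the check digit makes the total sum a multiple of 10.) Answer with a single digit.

Partial digits right→left: 7 2 0 5 9 9 2 1 9 4 3 0 5 9
Double every second digit counting from the check-digit position (so the 1st, 3rd, 5th, ... of the partial from the right).
  doubled (with −9 where >9): 5 0 9 4 9 6 1 → sum 34
  kept as-is: 2 5 9 1 4 0 9 → sum 30
Total = 34 + 30 = 64.
Check digit = (10 − (64 mod 10)) mod 10 = 6.

6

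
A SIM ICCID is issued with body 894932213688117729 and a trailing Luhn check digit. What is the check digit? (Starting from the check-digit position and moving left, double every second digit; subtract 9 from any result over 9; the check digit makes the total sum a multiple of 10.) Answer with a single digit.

Partial digits right→left: 9 2 7 7 1 1 8 8 6 3 1 2 2 3 9 4 9 8
Double every second digit counting from the check-digit position (so the 1st, 3rd, 5th, ... of the partial from the right).
  doubled (with −9 where >9): 9 5 2 7 3 2 4 9 9 → sum 50
  kept as-is: 2 7 1 8 3 2 3 4 8 → sum 38
Total = 50 + 38 = 88.
Check digit = (10 − (88 mod 10)) mod 10 = 2.

2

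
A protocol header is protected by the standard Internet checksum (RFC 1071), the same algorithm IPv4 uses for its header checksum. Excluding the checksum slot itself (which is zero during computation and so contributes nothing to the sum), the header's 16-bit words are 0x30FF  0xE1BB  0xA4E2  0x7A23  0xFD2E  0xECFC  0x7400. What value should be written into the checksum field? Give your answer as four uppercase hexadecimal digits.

One's-complement addition (fold any carry out of bit 15 back into bit 0):
  0x30FF + 0xE1BB = 0x112BA → wrap carry → 0x12BB
  0x12BB + 0xA4E2 = 0x0B79D
  0xB79D + 0x7A23 = 0x131C0 → wrap carry → 0x31C1
  0x31C1 + 0xFD2E = 0x12EEF → wrap carry → 0x2EF0
  0x2EF0 + 0xECFC = 0x11BEC → wrap carry → 0x1BED
  0x1BED + 0x7400 = 0x08FED
One's-complement sum = 0x8FED.
Checksum = ~0x8FED & 0xFFFF = 0x7012.

7012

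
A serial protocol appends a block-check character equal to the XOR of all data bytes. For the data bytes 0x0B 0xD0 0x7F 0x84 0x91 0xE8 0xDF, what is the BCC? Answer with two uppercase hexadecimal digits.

86

XOR the bytes together:
  start with 0x0B
  0x0B ⊕ 0xD0 = 0xDB
  0xDB ⊕ 0x7F = 0xA4
  0xA4 ⊕ 0x84 = 0x20
  0x20 ⊕ 0x91 = 0xB1
  0xB1 ⊕ 0xE8 = 0x59
  0x59 ⊕ 0xDF = 0x86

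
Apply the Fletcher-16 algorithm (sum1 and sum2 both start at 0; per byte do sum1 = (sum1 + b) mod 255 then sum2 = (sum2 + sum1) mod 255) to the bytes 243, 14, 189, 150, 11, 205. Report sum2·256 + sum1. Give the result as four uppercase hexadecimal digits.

9C2F

Running sums (mod 255):
  after byte 0 (243): sum1=243, sum2=243
  after byte 1 (14): sum1=2, sum2=245
  after byte 2 (189): sum1=191, sum2=181
  after byte 3 (150): sum1=86, sum2=12
  after byte 4 (11): sum1=97, sum2=109
  after byte 5 (205): sum1=47, sum2=156
Checksum = sum2·256 + sum1 = 156·256 + 47 = 39983 = 0x9C2F.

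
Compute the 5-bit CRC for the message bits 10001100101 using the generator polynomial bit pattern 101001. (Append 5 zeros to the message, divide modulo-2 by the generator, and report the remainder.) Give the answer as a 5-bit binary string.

11110

Append 5 zeros: 1000110010100000. Divide by 101001 (XOR where the leading bit is 1):
  pos 0: 100011 XOR 101001 = 001010
  pos 2: 101000 XOR 101001 = 000001
  pos 7: 110100 XOR 101001 = 011101
  pos 8: 111010 XOR 101001 = 010011
  pos 9: 100110 XOR 101001 = 001111
Remainder (last 5 bits) = 11110. This is the CRC / FCS.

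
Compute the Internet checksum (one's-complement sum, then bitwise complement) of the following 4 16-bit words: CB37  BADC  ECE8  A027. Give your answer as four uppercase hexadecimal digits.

One's-complement addition (fold any carry out of bit 15 back into bit 0):
  0xCB37 + 0xBADC = 0x18613 → wrap carry → 0x8614
  0x8614 + 0xECE8 = 0x172FC → wrap carry → 0x72FD
  0x72FD + 0xA027 = 0x11324 → wrap carry → 0x1325
One's-complement sum = 0x1325.
Checksum = ~0x1325 & 0xFFFF = 0xECDA.

ECDA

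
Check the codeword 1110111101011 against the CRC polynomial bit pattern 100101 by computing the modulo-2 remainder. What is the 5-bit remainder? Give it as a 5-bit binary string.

Modulo-2 division of 1110111101011 by 100101:
  pos 0: 111011 XOR 100101 = 011110
  pos 1: 111101 XOR 100101 = 011000
  pos 2: 110001 XOR 100101 = 010100
  pos 3: 101000 XOR 100101 = 001101
  pos 5: 110110 XOR 100101 = 010011
  pos 6: 100111 XOR 100101 = 000010
Remainder = 00101 (nonzero — an error is detected).

00101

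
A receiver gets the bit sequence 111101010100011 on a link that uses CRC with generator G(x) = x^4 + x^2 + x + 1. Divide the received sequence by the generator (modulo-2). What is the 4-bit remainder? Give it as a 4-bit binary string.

Modulo-2 division of 111101010100011 by 10111:
  pos 0: 11110 XOR 10111 = 01001
  pos 1: 10011 XOR 10111 = 00100
  pos 3: 10001 XOR 10111 = 00110
  pos 5: 11001 XOR 10111 = 01110
  pos 6: 11100 XOR 10111 = 01011
  pos 7: 10110 XOR 10111 = 00001
Remainder = 1011 (nonzero — an error is detected).

1011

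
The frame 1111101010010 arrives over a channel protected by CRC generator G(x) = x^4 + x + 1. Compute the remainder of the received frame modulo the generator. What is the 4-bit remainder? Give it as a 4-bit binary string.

0100

Modulo-2 division of 1111101010010 by 10011:
  pos 0: 11111 XOR 10011 = 01100
  pos 1: 11000 XOR 10011 = 01011
  pos 2: 10111 XOR 10011 = 00100
  pos 4: 10001 XOR 10011 = 00010
  pos 7: 10001 XOR 10011 = 00010
Remainder = 0100 (nonzero — an error is detected).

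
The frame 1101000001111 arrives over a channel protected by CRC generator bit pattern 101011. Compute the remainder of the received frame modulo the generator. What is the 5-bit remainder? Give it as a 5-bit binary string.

00100

Modulo-2 division of 1101000001111 by 101011:
  pos 0: 110100 XOR 101011 = 011111
  pos 1: 111110 XOR 101011 = 010101
  pos 2: 101010 XOR 101011 = 000001
  pos 7: 101111 XOR 101011 = 000100
Remainder = 00100 (nonzero — an error is detected).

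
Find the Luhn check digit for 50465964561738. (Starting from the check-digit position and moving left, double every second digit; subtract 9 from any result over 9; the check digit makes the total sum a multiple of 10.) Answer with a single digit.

Partial digits right→left: 8 3 7 1 6 5 4 6 9 5 6 4 0 5
Double every second digit counting from the check-digit position (so the 1st, 3rd, 5th, ... of the partial from the right).
  doubled (with −9 where >9): 7 5 3 8 9 3 0 → sum 35
  kept as-is: 3 1 5 6 5 4 5 → sum 29
Total = 35 + 29 = 64.
Check digit = (10 − (64 mod 10)) mod 10 = 6.

6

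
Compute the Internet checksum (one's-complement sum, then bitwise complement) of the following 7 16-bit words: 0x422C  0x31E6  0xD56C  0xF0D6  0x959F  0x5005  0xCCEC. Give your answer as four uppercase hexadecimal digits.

One's-complement addition (fold any carry out of bit 15 back into bit 0):
  0x422C + 0x31E6 = 0x07412
  0x7412 + 0xD56C = 0x1497E → wrap carry → 0x497F
  0x497F + 0xF0D6 = 0x13A55 → wrap carry → 0x3A56
  0x3A56 + 0x959F = 0x0CFF5
  0xCFF5 + 0x5005 = 0x11FFA → wrap carry → 0x1FFB
  0x1FFB + 0xCCEC = 0x0ECE7
One's-complement sum = 0xECE7.
Checksum = ~0xECE7 & 0xFFFF = 0x1318.

1318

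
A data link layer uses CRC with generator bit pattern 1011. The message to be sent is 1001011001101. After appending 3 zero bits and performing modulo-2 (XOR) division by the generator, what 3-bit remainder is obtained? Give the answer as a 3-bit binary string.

Append 3 zeros: 1001011001101000. Divide by 1011 (XOR where the leading bit is 1):
  pos 0: 1001 XOR 1011 = 0010
  pos 2: 1001 XOR 1011 = 0010
  pos 4: 1010 XOR 1011 = 0001
  pos 7: 1011 XOR 1011 = 0000
  pos 12: 1000 XOR 1011 = 0011
Remainder (last 3 bits) = 011. This is the CRC / FCS.

011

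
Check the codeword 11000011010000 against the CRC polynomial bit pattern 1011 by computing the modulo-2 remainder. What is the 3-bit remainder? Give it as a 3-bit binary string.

Modulo-2 division of 11000011010000 by 1011:
  pos 0: 1100 XOR 1011 = 0111
  pos 1: 1110 XOR 1011 = 0101
  pos 2: 1010 XOR 1011 = 0001
  pos 5: 1110 XOR 1011 = 0101
  pos 6: 1011 XOR 1011 = 0000
Remainder = 000 (zero — the frame passes the CRC check).

000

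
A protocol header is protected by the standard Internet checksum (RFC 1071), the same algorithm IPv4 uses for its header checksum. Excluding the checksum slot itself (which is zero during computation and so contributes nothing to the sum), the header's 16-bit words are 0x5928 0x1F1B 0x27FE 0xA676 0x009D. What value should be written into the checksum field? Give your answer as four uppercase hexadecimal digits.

One's-complement addition (fold any carry out of bit 15 back into bit 0):
  0x5928 + 0x1F1B = 0x07843
  0x7843 + 0x27FE = 0x0A041
  0xA041 + 0xA676 = 0x146B7 → wrap carry → 0x46B8
  0x46B8 + 0x009D = 0x04755
One's-complement sum = 0x4755.
Checksum = ~0x4755 & 0xFFFF = 0xB8AA.

B8AA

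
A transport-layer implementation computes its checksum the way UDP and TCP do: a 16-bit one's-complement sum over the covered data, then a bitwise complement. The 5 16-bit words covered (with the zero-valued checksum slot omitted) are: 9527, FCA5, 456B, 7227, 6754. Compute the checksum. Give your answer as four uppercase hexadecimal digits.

4F4B

One's-complement addition (fold any carry out of bit 15 back into bit 0):
  0x9527 + 0xFCA5 = 0x191CC → wrap carry → 0x91CD
  0x91CD + 0x456B = 0x0D738
  0xD738 + 0x7227 = 0x1495F → wrap carry → 0x4960
  0x4960 + 0x6754 = 0x0B0B4
One's-complement sum = 0xB0B4.
Checksum = ~0xB0B4 & 0xFFFF = 0x4F4B.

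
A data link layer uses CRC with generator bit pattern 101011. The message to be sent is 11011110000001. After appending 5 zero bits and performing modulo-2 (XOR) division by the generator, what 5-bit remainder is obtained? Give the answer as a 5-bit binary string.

10110

Append 5 zeros: 1101111000000100000. Divide by 101011 (XOR where the leading bit is 1):
  pos 0: 110111 XOR 101011 = 011100
  pos 1: 111001 XOR 101011 = 010010
  pos 2: 100100 XOR 101011 = 001111
  pos 4: 111100 XOR 101011 = 010111
  pos 5: 101110 XOR 101011 = 000101
  pos 8: 101001 XOR 101011 = 000010
  pos 12: 100000 XOR 101011 = 001011
Remainder (last 5 bits) = 10110. This is the CRC / FCS.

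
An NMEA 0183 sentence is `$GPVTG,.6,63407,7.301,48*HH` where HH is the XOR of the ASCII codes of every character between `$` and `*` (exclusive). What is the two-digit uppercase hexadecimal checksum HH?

XOR the ASCII codes of the payload characters:
  'G' = 0x47 → acc = 0x47
  'P' = 0x50 → acc = 0x17
  'V' = 0x56 → acc = 0x41
  'T' = 0x54 → acc = 0x15
  'G' = 0x47 → acc = 0x52
  ',' = 0x2C → acc = 0x7E
  '.' = 0x2E → acc = 0x50
  '6' = 0x36 → acc = 0x66
  ',' = 0x2C → acc = 0x4A
  '6' = 0x36 → acc = 0x7C
  '3' = 0x33 → acc = 0x4F
  '4' = 0x34 → acc = 0x7B
  '0' = 0x30 → acc = 0x4B
  '7' = 0x37 → acc = 0x7C
  ',' = 0x2C → acc = 0x50
  '7' = 0x37 → acc = 0x67
  '.' = 0x2E → acc = 0x49
  '3' = 0x33 → acc = 0x7A
  '0' = 0x30 → acc = 0x4A
  '1' = 0x31 → acc = 0x7B
  ',' = 0x2C → acc = 0x57
  '4' = 0x34 → acc = 0x63
  '8' = 0x38 → acc = 0x5B
Checksum = 0x5B.

5B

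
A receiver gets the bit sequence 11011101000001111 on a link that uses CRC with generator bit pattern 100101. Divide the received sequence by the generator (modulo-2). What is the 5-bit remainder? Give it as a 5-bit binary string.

00100

Modulo-2 division of 11011101000001111 by 100101:
  pos 0: 110111 XOR 100101 = 010010
  pos 1: 100100 XOR 100101 = 000001
  pos 6: 110000 XOR 100101 = 010101
  pos 7: 101010 XOR 100101 = 001111
  pos 9: 111111 XOR 100101 = 011010
  pos 10: 110101 XOR 100101 = 010000
  pos 11: 100001 XOR 100101 = 000100
Remainder = 00100 (nonzero — an error is detected).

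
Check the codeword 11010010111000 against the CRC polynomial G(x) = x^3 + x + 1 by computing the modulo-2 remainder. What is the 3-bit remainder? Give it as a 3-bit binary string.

010

Modulo-2 division of 11010010111000 by 1011:
  pos 0: 1101 XOR 1011 = 0110
  pos 1: 1100 XOR 1011 = 0111
  pos 2: 1110 XOR 1011 = 0101
  pos 3: 1011 XOR 1011 = 0000
  pos 8: 1110 XOR 1011 = 0101
  pos 9: 1010 XOR 1011 = 0001
Remainder = 010 (nonzero — an error is detected).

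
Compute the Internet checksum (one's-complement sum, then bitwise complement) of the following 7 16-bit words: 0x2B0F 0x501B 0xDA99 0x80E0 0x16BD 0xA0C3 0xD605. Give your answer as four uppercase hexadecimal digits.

9BD4

One's-complement addition (fold any carry out of bit 15 back into bit 0):
  0x2B0F + 0x501B = 0x07B2A
  0x7B2A + 0xDA99 = 0x155C3 → wrap carry → 0x55C4
  0x55C4 + 0x80E0 = 0x0D6A4
  0xD6A4 + 0x16BD = 0x0ED61
  0xED61 + 0xA0C3 = 0x18E24 → wrap carry → 0x8E25
  0x8E25 + 0xD605 = 0x1642A → wrap carry → 0x642B
One's-complement sum = 0x642B.
Checksum = ~0x642B & 0xFFFF = 0x9BD4.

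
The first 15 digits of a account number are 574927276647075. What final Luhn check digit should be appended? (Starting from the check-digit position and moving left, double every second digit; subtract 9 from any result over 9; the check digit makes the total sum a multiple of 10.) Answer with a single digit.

1

Partial digits right→left: 5 7 0 7 4 6 6 7 2 7 2 9 4 7 5
Double every second digit counting from the check-digit position (so the 1st, 3rd, 5th, ... of the partial from the right).
  doubled (with −9 where >9): 1 0 8 3 4 4 8 1 → sum 29
  kept as-is: 7 7 6 7 7 9 7 → sum 50
Total = 29 + 50 = 79.
Check digit = (10 − (79 mod 10)) mod 10 = 1.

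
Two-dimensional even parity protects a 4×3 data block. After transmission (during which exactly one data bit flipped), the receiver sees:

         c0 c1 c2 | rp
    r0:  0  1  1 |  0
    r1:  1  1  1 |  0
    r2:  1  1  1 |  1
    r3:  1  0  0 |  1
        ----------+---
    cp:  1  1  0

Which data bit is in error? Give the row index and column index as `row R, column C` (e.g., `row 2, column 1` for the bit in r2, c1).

Recompute each row's even parity and compare to rp:
  r0: data parity 0, sent rp 0 → ok
  r1: data parity 1, sent rp 0 → mismatch
  r2: data parity 1, sent rp 1 → ok
  r3: data parity 1, sent rp 1 → ok
Recompute each column's even parity and compare to cp:
  c0: data parity 1, sent cp 1 → ok
  c1: data parity 1, sent cp 1 → ok
  c2: data parity 1, sent cp 0 → mismatch
Exactly one row (r1) and one column (c2) fail → the flipped bit is at their intersection.

row 1, column 2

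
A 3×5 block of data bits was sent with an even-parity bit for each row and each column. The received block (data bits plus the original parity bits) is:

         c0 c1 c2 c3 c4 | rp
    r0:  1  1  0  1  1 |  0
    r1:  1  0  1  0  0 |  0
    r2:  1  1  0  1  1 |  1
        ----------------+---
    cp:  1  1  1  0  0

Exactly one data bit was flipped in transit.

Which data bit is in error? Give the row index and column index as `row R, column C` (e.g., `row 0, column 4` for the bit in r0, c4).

Recompute each row's even parity and compare to rp:
  r0: data parity 0, sent rp 0 → ok
  r1: data parity 0, sent rp 0 → ok
  r2: data parity 0, sent rp 1 → mismatch
Recompute each column's even parity and compare to cp:
  c0: data parity 1, sent cp 1 → ok
  c1: data parity 0, sent cp 1 → mismatch
  c2: data parity 1, sent cp 1 → ok
  c3: data parity 0, sent cp 0 → ok
  c4: data parity 0, sent cp 0 → ok
Exactly one row (r2) and one column (c1) fail → the flipped bit is at their intersection.

row 2, column 1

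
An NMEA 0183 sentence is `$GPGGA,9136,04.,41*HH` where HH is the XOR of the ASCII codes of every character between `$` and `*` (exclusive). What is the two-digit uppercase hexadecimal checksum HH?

XOR the ASCII codes of the payload characters:
  'G' = 0x47 → acc = 0x47
  'P' = 0x50 → acc = 0x17
  'G' = 0x47 → acc = 0x50
  'G' = 0x47 → acc = 0x17
  'A' = 0x41 → acc = 0x56
  ',' = 0x2C → acc = 0x7A
  '9' = 0x39 → acc = 0x43
  '1' = 0x31 → acc = 0x72
  '3' = 0x33 → acc = 0x41
  '6' = 0x36 → acc = 0x77
  ',' = 0x2C → acc = 0x5B
  '0' = 0x30 → acc = 0x6B
  '4' = 0x34 → acc = 0x5F
  '.' = 0x2E → acc = 0x71
  ',' = 0x2C → acc = 0x5D
  '4' = 0x34 → acc = 0x69
  '1' = 0x31 → acc = 0x58
Checksum = 0x58.

58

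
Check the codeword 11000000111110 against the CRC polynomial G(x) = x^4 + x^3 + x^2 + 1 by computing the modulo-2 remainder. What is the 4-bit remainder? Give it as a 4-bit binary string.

Modulo-2 division of 11000000111110 by 11101:
  pos 0: 11000 XOR 11101 = 00101
  pos 2: 10100 XOR 11101 = 01001
  pos 3: 10010 XOR 11101 = 01111
  pos 4: 11111 XOR 11101 = 00010
  pos 7: 10111 XOR 11101 = 01010
  pos 8: 10101 XOR 11101 = 01000
  pos 9: 10000 XOR 11101 = 01101
Remainder = 1101 (nonzero — an error is detected).

1101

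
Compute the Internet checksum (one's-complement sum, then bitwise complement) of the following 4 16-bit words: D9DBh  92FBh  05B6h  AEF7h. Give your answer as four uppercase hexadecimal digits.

One's-complement addition (fold any carry out of bit 15 back into bit 0):
  0xD9DB + 0x92FB = 0x16CD6 → wrap carry → 0x6CD7
  0x6CD7 + 0x05B6 = 0x0728D
  0x728D + 0xAEF7 = 0x12184 → wrap carry → 0x2185
One's-complement sum = 0x2185.
Checksum = ~0x2185 & 0xFFFF = 0xDE7A.

DE7A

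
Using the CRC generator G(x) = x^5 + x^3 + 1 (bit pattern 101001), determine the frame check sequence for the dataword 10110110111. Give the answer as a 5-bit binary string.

Append 5 zeros: 1011011011100000. Divide by 101001 (XOR where the leading bit is 1):
  pos 0: 101101 XOR 101001 = 000100
  pos 3: 100101 XOR 101001 = 001100
  pos 5: 110011 XOR 101001 = 011010
  pos 6: 110100 XOR 101001 = 011101
  pos 7: 111010 XOR 101001 = 010011
  pos 8: 100110 XOR 101001 = 001111
  pos 10: 111100 XOR 101001 = 010101
Remainder (last 5 bits) = 10101. This is the CRC / FCS.

10101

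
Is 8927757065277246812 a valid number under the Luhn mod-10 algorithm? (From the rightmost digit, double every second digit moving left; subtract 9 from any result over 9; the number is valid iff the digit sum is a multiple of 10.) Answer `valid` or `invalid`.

From the right, keep odd positions and double even positions (subtract 9 from any doubled value over 9):
  doubled (positions 2,4,...): 2 3 4 5 1 0 1 5 9 → sum 30
  kept (positions 1,3,...): 2 8 4 7 2 6 7 7 2 8 → sum 53
Total = 83.
83 mod 10 = 3, so the number is invalid.

invalid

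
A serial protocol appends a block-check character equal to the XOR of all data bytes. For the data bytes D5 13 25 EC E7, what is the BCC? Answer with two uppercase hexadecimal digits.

E8

XOR the bytes together:
  start with 0xD5
  0xD5 ⊕ 0x13 = 0xC6
  0xC6 ⊕ 0x25 = 0xE3
  0xE3 ⊕ 0xEC = 0x0F
  0x0F ⊕ 0xE7 = 0xE8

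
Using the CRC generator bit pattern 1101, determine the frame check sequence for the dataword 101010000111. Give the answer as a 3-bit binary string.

Append 3 zeros: 101010000111000. Divide by 1101 (XOR where the leading bit is 1):
  pos 0: 1010 XOR 1101 = 0111
  pos 1: 1111 XOR 1101 = 0010
  pos 3: 1000 XOR 1101 = 0101
  pos 4: 1010 XOR 1101 = 0111
  pos 5: 1110 XOR 1101 = 0011
  pos 7: 1111 XOR 1101 = 0010
  pos 9: 1010 XOR 1101 = 0111
  pos 10: 1110 XOR 1101 = 0011
Remainder (last 3 bits) = 110. This is the CRC / FCS.

110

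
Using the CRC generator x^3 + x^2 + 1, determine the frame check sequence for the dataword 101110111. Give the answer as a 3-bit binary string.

001

Append 3 zeros: 101110111000. Divide by 1101 (XOR where the leading bit is 1):
  pos 0: 1011 XOR 1101 = 0110
  pos 1: 1101 XOR 1101 = 0000
  pos 6: 1110 XOR 1101 = 0011
  pos 8: 1100 XOR 1101 = 0001
Remainder (last 3 bits) = 001. This is the CRC / FCS.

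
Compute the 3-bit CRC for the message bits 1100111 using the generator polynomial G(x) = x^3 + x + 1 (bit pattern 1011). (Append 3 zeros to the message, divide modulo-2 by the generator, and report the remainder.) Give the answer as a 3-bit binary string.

Append 3 zeros: 1100111000. Divide by 1011 (XOR where the leading bit is 1):
  pos 0: 1100 XOR 1011 = 0111
  pos 1: 1111 XOR 1011 = 0100
  pos 2: 1001 XOR 1011 = 0010
  pos 4: 1010 XOR 1011 = 0001
Remainder (last 3 bits) = 100. This is the CRC / FCS.

100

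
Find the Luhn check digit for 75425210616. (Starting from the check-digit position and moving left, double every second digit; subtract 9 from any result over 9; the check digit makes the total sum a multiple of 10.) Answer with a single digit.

8

Partial digits right→left: 6 1 6 0 1 2 5 2 4 5 7
Double every second digit counting from the check-digit position (so the 1st, 3rd, 5th, ... of the partial from the right).
  doubled (with −9 where >9): 3 3 2 1 8 5 → sum 22
  kept as-is: 1 0 2 2 5 → sum 10
Total = 22 + 10 = 32.
Check digit = (10 − (32 mod 10)) mod 10 = 8.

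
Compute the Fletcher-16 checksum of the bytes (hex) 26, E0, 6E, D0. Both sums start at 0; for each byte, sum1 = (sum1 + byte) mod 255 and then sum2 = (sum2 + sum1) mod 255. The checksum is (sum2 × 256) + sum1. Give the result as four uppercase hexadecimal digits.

E846

Running sums (mod 255):
  after byte 0 (26): sum1=38, sum2=38
  after byte 1 (E0): sum1=7, sum2=45
  after byte 2 (6E): sum1=117, sum2=162
  after byte 3 (D0): sum1=70, sum2=232
Checksum = sum2·256 + sum1 = 232·256 + 70 = 59462 = 0xE846.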